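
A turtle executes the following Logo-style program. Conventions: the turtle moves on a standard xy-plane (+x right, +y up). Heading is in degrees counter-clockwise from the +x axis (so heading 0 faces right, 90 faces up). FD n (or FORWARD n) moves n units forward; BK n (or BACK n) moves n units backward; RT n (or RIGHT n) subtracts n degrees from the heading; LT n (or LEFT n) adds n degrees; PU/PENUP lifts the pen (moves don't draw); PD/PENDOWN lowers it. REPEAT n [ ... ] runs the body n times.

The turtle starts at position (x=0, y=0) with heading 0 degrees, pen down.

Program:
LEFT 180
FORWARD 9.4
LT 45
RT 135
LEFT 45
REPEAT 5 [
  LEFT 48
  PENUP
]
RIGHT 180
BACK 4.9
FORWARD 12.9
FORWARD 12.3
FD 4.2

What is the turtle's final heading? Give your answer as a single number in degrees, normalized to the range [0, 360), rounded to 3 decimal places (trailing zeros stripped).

Answer: 195

Derivation:
Executing turtle program step by step:
Start: pos=(0,0), heading=0, pen down
LT 180: heading 0 -> 180
FD 9.4: (0,0) -> (-9.4,0) [heading=180, draw]
LT 45: heading 180 -> 225
RT 135: heading 225 -> 90
LT 45: heading 90 -> 135
REPEAT 5 [
  -- iteration 1/5 --
  LT 48: heading 135 -> 183
  PU: pen up
  -- iteration 2/5 --
  LT 48: heading 183 -> 231
  PU: pen up
  -- iteration 3/5 --
  LT 48: heading 231 -> 279
  PU: pen up
  -- iteration 4/5 --
  LT 48: heading 279 -> 327
  PU: pen up
  -- iteration 5/5 --
  LT 48: heading 327 -> 15
  PU: pen up
]
RT 180: heading 15 -> 195
BK 4.9: (-9.4,0) -> (-4.667,1.268) [heading=195, move]
FD 12.9: (-4.667,1.268) -> (-17.127,-2.071) [heading=195, move]
FD 12.3: (-17.127,-2.071) -> (-29.008,-5.254) [heading=195, move]
FD 4.2: (-29.008,-5.254) -> (-33.065,-6.341) [heading=195, move]
Final: pos=(-33.065,-6.341), heading=195, 1 segment(s) drawn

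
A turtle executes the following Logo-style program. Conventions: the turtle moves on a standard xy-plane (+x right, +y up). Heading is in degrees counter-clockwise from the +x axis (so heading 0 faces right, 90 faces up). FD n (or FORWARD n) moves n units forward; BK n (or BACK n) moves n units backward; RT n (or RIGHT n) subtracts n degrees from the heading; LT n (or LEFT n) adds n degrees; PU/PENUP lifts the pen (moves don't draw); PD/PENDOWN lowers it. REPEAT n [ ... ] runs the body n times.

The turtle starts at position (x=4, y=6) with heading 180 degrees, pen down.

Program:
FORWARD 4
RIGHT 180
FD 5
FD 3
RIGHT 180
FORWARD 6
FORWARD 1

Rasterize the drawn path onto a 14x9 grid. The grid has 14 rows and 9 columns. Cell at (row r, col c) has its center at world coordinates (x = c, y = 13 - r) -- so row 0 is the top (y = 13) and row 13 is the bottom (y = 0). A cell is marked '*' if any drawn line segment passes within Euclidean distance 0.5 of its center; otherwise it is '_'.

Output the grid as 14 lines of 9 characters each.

Segment 0: (4,6) -> (0,6)
Segment 1: (0,6) -> (5,6)
Segment 2: (5,6) -> (8,6)
Segment 3: (8,6) -> (2,6)
Segment 4: (2,6) -> (1,6)

Answer: _________
_________
_________
_________
_________
_________
_________
*********
_________
_________
_________
_________
_________
_________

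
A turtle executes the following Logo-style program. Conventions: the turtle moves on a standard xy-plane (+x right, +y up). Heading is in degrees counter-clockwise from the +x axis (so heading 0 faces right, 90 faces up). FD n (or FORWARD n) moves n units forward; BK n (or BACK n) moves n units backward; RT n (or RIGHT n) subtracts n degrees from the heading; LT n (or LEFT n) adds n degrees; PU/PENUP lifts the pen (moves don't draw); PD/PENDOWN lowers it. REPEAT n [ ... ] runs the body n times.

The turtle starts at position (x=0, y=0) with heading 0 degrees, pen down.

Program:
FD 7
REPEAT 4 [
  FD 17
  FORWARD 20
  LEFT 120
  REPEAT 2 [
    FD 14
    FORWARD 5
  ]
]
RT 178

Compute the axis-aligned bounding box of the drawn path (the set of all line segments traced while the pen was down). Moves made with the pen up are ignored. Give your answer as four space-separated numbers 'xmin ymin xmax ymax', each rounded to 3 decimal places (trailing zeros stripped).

Answer: -31 0 44 64.952

Derivation:
Executing turtle program step by step:
Start: pos=(0,0), heading=0, pen down
FD 7: (0,0) -> (7,0) [heading=0, draw]
REPEAT 4 [
  -- iteration 1/4 --
  FD 17: (7,0) -> (24,0) [heading=0, draw]
  FD 20: (24,0) -> (44,0) [heading=0, draw]
  LT 120: heading 0 -> 120
  REPEAT 2 [
    -- iteration 1/2 --
    FD 14: (44,0) -> (37,12.124) [heading=120, draw]
    FD 5: (37,12.124) -> (34.5,16.454) [heading=120, draw]
    -- iteration 2/2 --
    FD 14: (34.5,16.454) -> (27.5,28.579) [heading=120, draw]
    FD 5: (27.5,28.579) -> (25,32.909) [heading=120, draw]
  ]
  -- iteration 2/4 --
  FD 17: (25,32.909) -> (16.5,47.631) [heading=120, draw]
  FD 20: (16.5,47.631) -> (6.5,64.952) [heading=120, draw]
  LT 120: heading 120 -> 240
  REPEAT 2 [
    -- iteration 1/2 --
    FD 14: (6.5,64.952) -> (-0.5,52.828) [heading=240, draw]
    FD 5: (-0.5,52.828) -> (-3,48.497) [heading=240, draw]
    -- iteration 2/2 --
    FD 14: (-3,48.497) -> (-10,36.373) [heading=240, draw]
    FD 5: (-10,36.373) -> (-12.5,32.043) [heading=240, draw]
  ]
  -- iteration 3/4 --
  FD 17: (-12.5,32.043) -> (-21,17.321) [heading=240, draw]
  FD 20: (-21,17.321) -> (-31,0) [heading=240, draw]
  LT 120: heading 240 -> 0
  REPEAT 2 [
    -- iteration 1/2 --
    FD 14: (-31,0) -> (-17,0) [heading=0, draw]
    FD 5: (-17,0) -> (-12,0) [heading=0, draw]
    -- iteration 2/2 --
    FD 14: (-12,0) -> (2,0) [heading=0, draw]
    FD 5: (2,0) -> (7,0) [heading=0, draw]
  ]
  -- iteration 4/4 --
  FD 17: (7,0) -> (24,0) [heading=0, draw]
  FD 20: (24,0) -> (44,0) [heading=0, draw]
  LT 120: heading 0 -> 120
  REPEAT 2 [
    -- iteration 1/2 --
    FD 14: (44,0) -> (37,12.124) [heading=120, draw]
    FD 5: (37,12.124) -> (34.5,16.454) [heading=120, draw]
    -- iteration 2/2 --
    FD 14: (34.5,16.454) -> (27.5,28.579) [heading=120, draw]
    FD 5: (27.5,28.579) -> (25,32.909) [heading=120, draw]
  ]
]
RT 178: heading 120 -> 302
Final: pos=(25,32.909), heading=302, 25 segment(s) drawn

Segment endpoints: x in {-31, -21, -17, -12.5, -12, -10, -3, -0.5, 0, 2, 6.5, 7, 7, 16.5, 24, 24, 25, 25, 27.5, 34.5, 34.5, 37, 37, 44, 44}, y in {0, 0, 0, 0, 0, 0, 0, 0, 12.124, 12.124, 16.454, 16.454, 17.321, 28.579, 28.579, 32.043, 32.909, 32.909, 36.373, 47.631, 48.497, 52.828, 64.952}
xmin=-31, ymin=0, xmax=44, ymax=64.952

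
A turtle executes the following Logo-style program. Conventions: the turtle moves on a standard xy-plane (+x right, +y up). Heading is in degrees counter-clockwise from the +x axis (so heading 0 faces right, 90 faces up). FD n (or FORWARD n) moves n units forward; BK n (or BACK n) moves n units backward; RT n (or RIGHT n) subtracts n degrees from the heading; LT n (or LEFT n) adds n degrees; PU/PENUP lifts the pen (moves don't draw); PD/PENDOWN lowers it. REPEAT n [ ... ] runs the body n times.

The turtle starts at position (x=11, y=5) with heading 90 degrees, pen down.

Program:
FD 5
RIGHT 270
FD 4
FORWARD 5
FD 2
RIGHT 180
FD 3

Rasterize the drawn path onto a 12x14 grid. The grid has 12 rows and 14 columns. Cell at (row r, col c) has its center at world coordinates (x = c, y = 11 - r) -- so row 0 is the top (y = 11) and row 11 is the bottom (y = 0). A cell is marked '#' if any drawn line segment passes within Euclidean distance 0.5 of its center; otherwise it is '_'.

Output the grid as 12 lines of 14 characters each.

Segment 0: (11,5) -> (11,10)
Segment 1: (11,10) -> (7,10)
Segment 2: (7,10) -> (2,10)
Segment 3: (2,10) -> (0,10)
Segment 4: (0,10) -> (3,10)

Answer: ______________
############__
___________#__
___________#__
___________#__
___________#__
___________#__
______________
______________
______________
______________
______________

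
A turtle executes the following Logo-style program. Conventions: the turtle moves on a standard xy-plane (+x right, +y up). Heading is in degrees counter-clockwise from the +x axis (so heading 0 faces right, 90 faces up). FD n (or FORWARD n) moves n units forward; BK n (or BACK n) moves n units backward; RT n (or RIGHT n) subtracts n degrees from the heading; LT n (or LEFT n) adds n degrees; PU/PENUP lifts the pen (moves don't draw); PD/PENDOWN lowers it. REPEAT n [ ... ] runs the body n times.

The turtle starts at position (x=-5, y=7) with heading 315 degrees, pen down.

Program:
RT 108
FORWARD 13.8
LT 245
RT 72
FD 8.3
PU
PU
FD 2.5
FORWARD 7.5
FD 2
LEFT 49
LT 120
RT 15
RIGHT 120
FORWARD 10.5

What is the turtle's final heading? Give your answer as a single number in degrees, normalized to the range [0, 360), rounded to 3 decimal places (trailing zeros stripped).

Answer: 54

Derivation:
Executing turtle program step by step:
Start: pos=(-5,7), heading=315, pen down
RT 108: heading 315 -> 207
FD 13.8: (-5,7) -> (-17.296,0.735) [heading=207, draw]
LT 245: heading 207 -> 92
RT 72: heading 92 -> 20
FD 8.3: (-17.296,0.735) -> (-9.496,3.574) [heading=20, draw]
PU: pen up
PU: pen up
FD 2.5: (-9.496,3.574) -> (-7.147,4.429) [heading=20, move]
FD 7.5: (-7.147,4.429) -> (-0.1,6.994) [heading=20, move]
FD 2: (-0.1,6.994) -> (1.78,7.678) [heading=20, move]
LT 49: heading 20 -> 69
LT 120: heading 69 -> 189
RT 15: heading 189 -> 174
RT 120: heading 174 -> 54
FD 10.5: (1.78,7.678) -> (7.952,16.173) [heading=54, move]
Final: pos=(7.952,16.173), heading=54, 2 segment(s) drawn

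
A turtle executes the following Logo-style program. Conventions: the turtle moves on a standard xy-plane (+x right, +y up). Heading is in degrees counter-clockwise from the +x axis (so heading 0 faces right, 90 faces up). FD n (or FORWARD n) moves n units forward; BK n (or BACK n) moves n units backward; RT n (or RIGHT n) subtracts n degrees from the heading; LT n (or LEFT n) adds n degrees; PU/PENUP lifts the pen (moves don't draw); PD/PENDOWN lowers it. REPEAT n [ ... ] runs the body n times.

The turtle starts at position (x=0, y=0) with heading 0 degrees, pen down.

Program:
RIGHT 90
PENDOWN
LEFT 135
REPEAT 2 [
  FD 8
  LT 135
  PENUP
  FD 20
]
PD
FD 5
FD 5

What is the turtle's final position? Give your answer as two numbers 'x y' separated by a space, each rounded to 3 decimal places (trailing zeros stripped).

Executing turtle program step by step:
Start: pos=(0,0), heading=0, pen down
RT 90: heading 0 -> 270
PD: pen down
LT 135: heading 270 -> 45
REPEAT 2 [
  -- iteration 1/2 --
  FD 8: (0,0) -> (5.657,5.657) [heading=45, draw]
  LT 135: heading 45 -> 180
  PU: pen up
  FD 20: (5.657,5.657) -> (-14.343,5.657) [heading=180, move]
  -- iteration 2/2 --
  FD 8: (-14.343,5.657) -> (-22.343,5.657) [heading=180, move]
  LT 135: heading 180 -> 315
  PU: pen up
  FD 20: (-22.343,5.657) -> (-8.201,-8.485) [heading=315, move]
]
PD: pen down
FD 5: (-8.201,-8.485) -> (-4.665,-12.021) [heading=315, draw]
FD 5: (-4.665,-12.021) -> (-1.13,-15.556) [heading=315, draw]
Final: pos=(-1.13,-15.556), heading=315, 3 segment(s) drawn

Answer: -1.13 -15.556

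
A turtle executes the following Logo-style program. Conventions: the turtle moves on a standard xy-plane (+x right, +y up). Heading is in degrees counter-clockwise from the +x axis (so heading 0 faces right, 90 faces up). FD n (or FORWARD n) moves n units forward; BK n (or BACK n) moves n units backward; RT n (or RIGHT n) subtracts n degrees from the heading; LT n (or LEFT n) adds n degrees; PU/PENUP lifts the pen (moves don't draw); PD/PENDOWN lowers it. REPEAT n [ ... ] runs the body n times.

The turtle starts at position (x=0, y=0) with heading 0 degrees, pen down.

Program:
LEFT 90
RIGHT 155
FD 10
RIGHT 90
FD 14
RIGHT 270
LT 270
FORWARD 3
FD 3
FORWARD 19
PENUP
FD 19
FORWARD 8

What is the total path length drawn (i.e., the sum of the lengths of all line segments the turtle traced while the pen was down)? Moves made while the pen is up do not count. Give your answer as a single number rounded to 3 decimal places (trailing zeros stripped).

Executing turtle program step by step:
Start: pos=(0,0), heading=0, pen down
LT 90: heading 0 -> 90
RT 155: heading 90 -> 295
FD 10: (0,0) -> (4.226,-9.063) [heading=295, draw]
RT 90: heading 295 -> 205
FD 14: (4.226,-9.063) -> (-8.462,-14.98) [heading=205, draw]
RT 270: heading 205 -> 295
LT 270: heading 295 -> 205
FD 3: (-8.462,-14.98) -> (-11.181,-16.248) [heading=205, draw]
FD 3: (-11.181,-16.248) -> (-13.9,-17.515) [heading=205, draw]
FD 19: (-13.9,-17.515) -> (-31.12,-25.545) [heading=205, draw]
PU: pen up
FD 19: (-31.12,-25.545) -> (-48.34,-33.575) [heading=205, move]
FD 8: (-48.34,-33.575) -> (-55.59,-36.956) [heading=205, move]
Final: pos=(-55.59,-36.956), heading=205, 5 segment(s) drawn

Segment lengths:
  seg 1: (0,0) -> (4.226,-9.063), length = 10
  seg 2: (4.226,-9.063) -> (-8.462,-14.98), length = 14
  seg 3: (-8.462,-14.98) -> (-11.181,-16.248), length = 3
  seg 4: (-11.181,-16.248) -> (-13.9,-17.515), length = 3
  seg 5: (-13.9,-17.515) -> (-31.12,-25.545), length = 19
Total = 49

Answer: 49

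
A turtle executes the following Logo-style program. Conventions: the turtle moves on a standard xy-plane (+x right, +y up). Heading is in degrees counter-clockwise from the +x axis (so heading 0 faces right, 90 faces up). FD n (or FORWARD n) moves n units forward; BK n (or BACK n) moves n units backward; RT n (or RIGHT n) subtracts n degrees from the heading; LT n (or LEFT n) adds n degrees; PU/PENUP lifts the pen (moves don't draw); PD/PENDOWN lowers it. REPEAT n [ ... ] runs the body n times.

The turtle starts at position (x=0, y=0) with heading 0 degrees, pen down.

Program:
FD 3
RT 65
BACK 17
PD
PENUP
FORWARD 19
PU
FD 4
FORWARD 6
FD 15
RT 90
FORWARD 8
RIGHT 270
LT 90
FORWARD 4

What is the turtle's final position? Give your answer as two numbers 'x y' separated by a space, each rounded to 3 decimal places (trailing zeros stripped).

Answer: 10.785 -26.161

Derivation:
Executing turtle program step by step:
Start: pos=(0,0), heading=0, pen down
FD 3: (0,0) -> (3,0) [heading=0, draw]
RT 65: heading 0 -> 295
BK 17: (3,0) -> (-4.185,15.407) [heading=295, draw]
PD: pen down
PU: pen up
FD 19: (-4.185,15.407) -> (3.845,-1.813) [heading=295, move]
PU: pen up
FD 4: (3.845,-1.813) -> (5.536,-5.438) [heading=295, move]
FD 6: (5.536,-5.438) -> (8.071,-10.876) [heading=295, move]
FD 15: (8.071,-10.876) -> (14.411,-24.47) [heading=295, move]
RT 90: heading 295 -> 205
FD 8: (14.411,-24.47) -> (7.16,-27.851) [heading=205, move]
RT 270: heading 205 -> 295
LT 90: heading 295 -> 25
FD 4: (7.16,-27.851) -> (10.785,-26.161) [heading=25, move]
Final: pos=(10.785,-26.161), heading=25, 2 segment(s) drawn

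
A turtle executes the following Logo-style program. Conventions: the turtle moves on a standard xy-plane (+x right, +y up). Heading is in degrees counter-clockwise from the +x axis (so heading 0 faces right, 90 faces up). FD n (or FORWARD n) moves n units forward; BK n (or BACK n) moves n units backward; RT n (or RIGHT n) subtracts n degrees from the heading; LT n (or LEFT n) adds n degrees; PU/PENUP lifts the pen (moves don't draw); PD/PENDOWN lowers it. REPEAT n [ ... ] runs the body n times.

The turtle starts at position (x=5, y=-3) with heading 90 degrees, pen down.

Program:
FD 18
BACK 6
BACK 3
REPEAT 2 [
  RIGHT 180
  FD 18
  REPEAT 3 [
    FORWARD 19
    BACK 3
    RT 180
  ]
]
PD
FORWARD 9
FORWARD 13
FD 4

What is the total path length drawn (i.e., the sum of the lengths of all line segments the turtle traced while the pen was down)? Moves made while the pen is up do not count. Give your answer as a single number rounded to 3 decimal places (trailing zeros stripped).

Answer: 221

Derivation:
Executing turtle program step by step:
Start: pos=(5,-3), heading=90, pen down
FD 18: (5,-3) -> (5,15) [heading=90, draw]
BK 6: (5,15) -> (5,9) [heading=90, draw]
BK 3: (5,9) -> (5,6) [heading=90, draw]
REPEAT 2 [
  -- iteration 1/2 --
  RT 180: heading 90 -> 270
  FD 18: (5,6) -> (5,-12) [heading=270, draw]
  REPEAT 3 [
    -- iteration 1/3 --
    FD 19: (5,-12) -> (5,-31) [heading=270, draw]
    BK 3: (5,-31) -> (5,-28) [heading=270, draw]
    RT 180: heading 270 -> 90
    -- iteration 2/3 --
    FD 19: (5,-28) -> (5,-9) [heading=90, draw]
    BK 3: (5,-9) -> (5,-12) [heading=90, draw]
    RT 180: heading 90 -> 270
    -- iteration 3/3 --
    FD 19: (5,-12) -> (5,-31) [heading=270, draw]
    BK 3: (5,-31) -> (5,-28) [heading=270, draw]
    RT 180: heading 270 -> 90
  ]
  -- iteration 2/2 --
  RT 180: heading 90 -> 270
  FD 18: (5,-28) -> (5,-46) [heading=270, draw]
  REPEAT 3 [
    -- iteration 1/3 --
    FD 19: (5,-46) -> (5,-65) [heading=270, draw]
    BK 3: (5,-65) -> (5,-62) [heading=270, draw]
    RT 180: heading 270 -> 90
    -- iteration 2/3 --
    FD 19: (5,-62) -> (5,-43) [heading=90, draw]
    BK 3: (5,-43) -> (5,-46) [heading=90, draw]
    RT 180: heading 90 -> 270
    -- iteration 3/3 --
    FD 19: (5,-46) -> (5,-65) [heading=270, draw]
    BK 3: (5,-65) -> (5,-62) [heading=270, draw]
    RT 180: heading 270 -> 90
  ]
]
PD: pen down
FD 9: (5,-62) -> (5,-53) [heading=90, draw]
FD 13: (5,-53) -> (5,-40) [heading=90, draw]
FD 4: (5,-40) -> (5,-36) [heading=90, draw]
Final: pos=(5,-36), heading=90, 20 segment(s) drawn

Segment lengths:
  seg 1: (5,-3) -> (5,15), length = 18
  seg 2: (5,15) -> (5,9), length = 6
  seg 3: (5,9) -> (5,6), length = 3
  seg 4: (5,6) -> (5,-12), length = 18
  seg 5: (5,-12) -> (5,-31), length = 19
  seg 6: (5,-31) -> (5,-28), length = 3
  seg 7: (5,-28) -> (5,-9), length = 19
  seg 8: (5,-9) -> (5,-12), length = 3
  seg 9: (5,-12) -> (5,-31), length = 19
  seg 10: (5,-31) -> (5,-28), length = 3
  seg 11: (5,-28) -> (5,-46), length = 18
  seg 12: (5,-46) -> (5,-65), length = 19
  seg 13: (5,-65) -> (5,-62), length = 3
  seg 14: (5,-62) -> (5,-43), length = 19
  seg 15: (5,-43) -> (5,-46), length = 3
  seg 16: (5,-46) -> (5,-65), length = 19
  seg 17: (5,-65) -> (5,-62), length = 3
  seg 18: (5,-62) -> (5,-53), length = 9
  seg 19: (5,-53) -> (5,-40), length = 13
  seg 20: (5,-40) -> (5,-36), length = 4
Total = 221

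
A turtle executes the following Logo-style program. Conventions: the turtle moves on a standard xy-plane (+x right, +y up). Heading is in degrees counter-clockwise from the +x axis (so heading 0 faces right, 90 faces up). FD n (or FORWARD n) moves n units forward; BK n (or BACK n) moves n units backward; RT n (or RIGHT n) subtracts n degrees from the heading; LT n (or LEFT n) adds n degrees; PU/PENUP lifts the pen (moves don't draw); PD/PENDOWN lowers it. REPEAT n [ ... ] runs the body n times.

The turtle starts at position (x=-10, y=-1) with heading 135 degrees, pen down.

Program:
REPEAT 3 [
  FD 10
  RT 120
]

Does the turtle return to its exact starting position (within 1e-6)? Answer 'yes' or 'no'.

Answer: yes

Derivation:
Executing turtle program step by step:
Start: pos=(-10,-1), heading=135, pen down
REPEAT 3 [
  -- iteration 1/3 --
  FD 10: (-10,-1) -> (-17.071,6.071) [heading=135, draw]
  RT 120: heading 135 -> 15
  -- iteration 2/3 --
  FD 10: (-17.071,6.071) -> (-7.412,8.659) [heading=15, draw]
  RT 120: heading 15 -> 255
  -- iteration 3/3 --
  FD 10: (-7.412,8.659) -> (-10,-1) [heading=255, draw]
  RT 120: heading 255 -> 135
]
Final: pos=(-10,-1), heading=135, 3 segment(s) drawn

Start position: (-10, -1)
Final position: (-10, -1)
Distance = 0; < 1e-6 -> CLOSED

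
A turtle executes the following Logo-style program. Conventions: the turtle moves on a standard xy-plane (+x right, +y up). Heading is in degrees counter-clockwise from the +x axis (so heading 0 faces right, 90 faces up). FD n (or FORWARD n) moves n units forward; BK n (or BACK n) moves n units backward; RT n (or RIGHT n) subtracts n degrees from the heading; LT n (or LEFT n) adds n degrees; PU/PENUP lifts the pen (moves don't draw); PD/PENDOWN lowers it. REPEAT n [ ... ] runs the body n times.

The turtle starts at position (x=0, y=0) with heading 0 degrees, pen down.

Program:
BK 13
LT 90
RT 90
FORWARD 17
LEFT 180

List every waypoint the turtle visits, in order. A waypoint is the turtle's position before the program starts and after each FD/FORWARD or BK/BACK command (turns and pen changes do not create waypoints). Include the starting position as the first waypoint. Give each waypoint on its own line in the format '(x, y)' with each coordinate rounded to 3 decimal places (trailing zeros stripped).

Executing turtle program step by step:
Start: pos=(0,0), heading=0, pen down
BK 13: (0,0) -> (-13,0) [heading=0, draw]
LT 90: heading 0 -> 90
RT 90: heading 90 -> 0
FD 17: (-13,0) -> (4,0) [heading=0, draw]
LT 180: heading 0 -> 180
Final: pos=(4,0), heading=180, 2 segment(s) drawn
Waypoints (3 total):
(0, 0)
(-13, 0)
(4, 0)

Answer: (0, 0)
(-13, 0)
(4, 0)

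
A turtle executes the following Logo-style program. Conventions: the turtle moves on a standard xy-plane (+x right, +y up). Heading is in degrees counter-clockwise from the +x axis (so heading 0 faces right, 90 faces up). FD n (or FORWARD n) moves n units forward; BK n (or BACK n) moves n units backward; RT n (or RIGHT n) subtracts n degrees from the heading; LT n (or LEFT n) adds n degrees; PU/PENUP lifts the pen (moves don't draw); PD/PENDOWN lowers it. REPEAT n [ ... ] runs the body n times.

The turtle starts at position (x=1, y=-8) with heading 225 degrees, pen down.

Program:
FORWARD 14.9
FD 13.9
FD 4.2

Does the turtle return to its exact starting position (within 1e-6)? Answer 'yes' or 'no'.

Answer: no

Derivation:
Executing turtle program step by step:
Start: pos=(1,-8), heading=225, pen down
FD 14.9: (1,-8) -> (-9.536,-18.536) [heading=225, draw]
FD 13.9: (-9.536,-18.536) -> (-19.365,-28.365) [heading=225, draw]
FD 4.2: (-19.365,-28.365) -> (-22.335,-31.335) [heading=225, draw]
Final: pos=(-22.335,-31.335), heading=225, 3 segment(s) drawn

Start position: (1, -8)
Final position: (-22.335, -31.335)
Distance = 33; >= 1e-6 -> NOT closed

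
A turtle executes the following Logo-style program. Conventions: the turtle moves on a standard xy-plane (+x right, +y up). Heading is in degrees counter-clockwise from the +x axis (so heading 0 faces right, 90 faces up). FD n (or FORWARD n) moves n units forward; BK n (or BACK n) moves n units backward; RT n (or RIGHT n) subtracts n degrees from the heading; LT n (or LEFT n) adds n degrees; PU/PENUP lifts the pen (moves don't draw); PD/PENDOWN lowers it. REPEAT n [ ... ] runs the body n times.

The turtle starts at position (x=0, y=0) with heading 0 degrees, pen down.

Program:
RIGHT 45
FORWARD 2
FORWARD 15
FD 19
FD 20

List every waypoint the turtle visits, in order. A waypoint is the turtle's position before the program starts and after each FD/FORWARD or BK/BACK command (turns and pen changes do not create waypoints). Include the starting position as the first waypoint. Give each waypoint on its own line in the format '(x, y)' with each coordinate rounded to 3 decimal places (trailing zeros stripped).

Executing turtle program step by step:
Start: pos=(0,0), heading=0, pen down
RT 45: heading 0 -> 315
FD 2: (0,0) -> (1.414,-1.414) [heading=315, draw]
FD 15: (1.414,-1.414) -> (12.021,-12.021) [heading=315, draw]
FD 19: (12.021,-12.021) -> (25.456,-25.456) [heading=315, draw]
FD 20: (25.456,-25.456) -> (39.598,-39.598) [heading=315, draw]
Final: pos=(39.598,-39.598), heading=315, 4 segment(s) drawn
Waypoints (5 total):
(0, 0)
(1.414, -1.414)
(12.021, -12.021)
(25.456, -25.456)
(39.598, -39.598)

Answer: (0, 0)
(1.414, -1.414)
(12.021, -12.021)
(25.456, -25.456)
(39.598, -39.598)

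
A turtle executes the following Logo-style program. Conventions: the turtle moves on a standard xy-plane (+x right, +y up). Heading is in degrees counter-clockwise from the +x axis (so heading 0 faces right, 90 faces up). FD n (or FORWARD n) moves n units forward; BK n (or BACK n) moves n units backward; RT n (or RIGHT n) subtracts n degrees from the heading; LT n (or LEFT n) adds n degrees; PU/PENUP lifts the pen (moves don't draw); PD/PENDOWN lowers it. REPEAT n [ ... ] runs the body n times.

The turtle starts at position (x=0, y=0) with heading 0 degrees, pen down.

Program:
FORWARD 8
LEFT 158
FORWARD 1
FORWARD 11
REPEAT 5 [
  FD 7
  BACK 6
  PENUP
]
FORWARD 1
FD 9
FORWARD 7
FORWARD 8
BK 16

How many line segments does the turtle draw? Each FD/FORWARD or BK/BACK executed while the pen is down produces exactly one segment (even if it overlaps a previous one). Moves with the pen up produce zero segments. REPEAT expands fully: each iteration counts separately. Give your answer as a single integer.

Answer: 5

Derivation:
Executing turtle program step by step:
Start: pos=(0,0), heading=0, pen down
FD 8: (0,0) -> (8,0) [heading=0, draw]
LT 158: heading 0 -> 158
FD 1: (8,0) -> (7.073,0.375) [heading=158, draw]
FD 11: (7.073,0.375) -> (-3.126,4.495) [heading=158, draw]
REPEAT 5 [
  -- iteration 1/5 --
  FD 7: (-3.126,4.495) -> (-9.616,7.118) [heading=158, draw]
  BK 6: (-9.616,7.118) -> (-4.053,4.87) [heading=158, draw]
  PU: pen up
  -- iteration 2/5 --
  FD 7: (-4.053,4.87) -> (-10.544,7.492) [heading=158, move]
  BK 6: (-10.544,7.492) -> (-4.981,5.244) [heading=158, move]
  PU: pen up
  -- iteration 3/5 --
  FD 7: (-4.981,5.244) -> (-11.471,7.867) [heading=158, move]
  BK 6: (-11.471,7.867) -> (-5.908,5.619) [heading=158, move]
  PU: pen up
  -- iteration 4/5 --
  FD 7: (-5.908,5.619) -> (-12.398,8.241) [heading=158, move]
  BK 6: (-12.398,8.241) -> (-6.835,5.994) [heading=158, move]
  PU: pen up
  -- iteration 5/5 --
  FD 7: (-6.835,5.994) -> (-13.325,8.616) [heading=158, move]
  BK 6: (-13.325,8.616) -> (-7.762,6.368) [heading=158, move]
  PU: pen up
]
FD 1: (-7.762,6.368) -> (-8.689,6.743) [heading=158, move]
FD 9: (-8.689,6.743) -> (-17.034,10.114) [heading=158, move]
FD 7: (-17.034,10.114) -> (-23.524,12.737) [heading=158, move]
FD 8: (-23.524,12.737) -> (-30.942,15.733) [heading=158, move]
BK 16: (-30.942,15.733) -> (-16.107,9.74) [heading=158, move]
Final: pos=(-16.107,9.74), heading=158, 5 segment(s) drawn
Segments drawn: 5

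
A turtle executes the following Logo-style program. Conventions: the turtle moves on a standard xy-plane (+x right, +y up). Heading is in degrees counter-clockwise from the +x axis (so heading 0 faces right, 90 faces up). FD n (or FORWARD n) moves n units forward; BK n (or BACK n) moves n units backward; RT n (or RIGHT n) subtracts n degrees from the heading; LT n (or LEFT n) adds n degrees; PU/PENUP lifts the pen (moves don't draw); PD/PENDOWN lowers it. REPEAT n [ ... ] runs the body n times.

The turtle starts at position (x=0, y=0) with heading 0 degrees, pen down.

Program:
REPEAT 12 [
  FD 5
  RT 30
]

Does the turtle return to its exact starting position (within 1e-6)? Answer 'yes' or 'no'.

Answer: yes

Derivation:
Executing turtle program step by step:
Start: pos=(0,0), heading=0, pen down
REPEAT 12 [
  -- iteration 1/12 --
  FD 5: (0,0) -> (5,0) [heading=0, draw]
  RT 30: heading 0 -> 330
  -- iteration 2/12 --
  FD 5: (5,0) -> (9.33,-2.5) [heading=330, draw]
  RT 30: heading 330 -> 300
  -- iteration 3/12 --
  FD 5: (9.33,-2.5) -> (11.83,-6.83) [heading=300, draw]
  RT 30: heading 300 -> 270
  -- iteration 4/12 --
  FD 5: (11.83,-6.83) -> (11.83,-11.83) [heading=270, draw]
  RT 30: heading 270 -> 240
  -- iteration 5/12 --
  FD 5: (11.83,-11.83) -> (9.33,-16.16) [heading=240, draw]
  RT 30: heading 240 -> 210
  -- iteration 6/12 --
  FD 5: (9.33,-16.16) -> (5,-18.66) [heading=210, draw]
  RT 30: heading 210 -> 180
  -- iteration 7/12 --
  FD 5: (5,-18.66) -> (0,-18.66) [heading=180, draw]
  RT 30: heading 180 -> 150
  -- iteration 8/12 --
  FD 5: (0,-18.66) -> (-4.33,-16.16) [heading=150, draw]
  RT 30: heading 150 -> 120
  -- iteration 9/12 --
  FD 5: (-4.33,-16.16) -> (-6.83,-11.83) [heading=120, draw]
  RT 30: heading 120 -> 90
  -- iteration 10/12 --
  FD 5: (-6.83,-11.83) -> (-6.83,-6.83) [heading=90, draw]
  RT 30: heading 90 -> 60
  -- iteration 11/12 --
  FD 5: (-6.83,-6.83) -> (-4.33,-2.5) [heading=60, draw]
  RT 30: heading 60 -> 30
  -- iteration 12/12 --
  FD 5: (-4.33,-2.5) -> (0,0) [heading=30, draw]
  RT 30: heading 30 -> 0
]
Final: pos=(0,0), heading=0, 12 segment(s) drawn

Start position: (0, 0)
Final position: (0, 0)
Distance = 0; < 1e-6 -> CLOSED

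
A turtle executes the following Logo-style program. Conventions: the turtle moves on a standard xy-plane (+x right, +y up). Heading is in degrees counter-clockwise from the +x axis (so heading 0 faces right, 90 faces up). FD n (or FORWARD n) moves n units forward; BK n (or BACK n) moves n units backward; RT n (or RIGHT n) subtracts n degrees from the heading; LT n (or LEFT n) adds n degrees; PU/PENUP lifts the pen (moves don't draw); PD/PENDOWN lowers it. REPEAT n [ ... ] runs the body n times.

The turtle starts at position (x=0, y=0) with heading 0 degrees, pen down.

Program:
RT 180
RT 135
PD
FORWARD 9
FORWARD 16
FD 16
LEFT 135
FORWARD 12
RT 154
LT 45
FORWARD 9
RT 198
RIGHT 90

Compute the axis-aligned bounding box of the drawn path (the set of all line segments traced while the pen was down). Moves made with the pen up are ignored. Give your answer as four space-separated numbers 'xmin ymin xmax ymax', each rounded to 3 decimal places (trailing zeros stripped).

Answer: 0 0 28.991 37.501

Derivation:
Executing turtle program step by step:
Start: pos=(0,0), heading=0, pen down
RT 180: heading 0 -> 180
RT 135: heading 180 -> 45
PD: pen down
FD 9: (0,0) -> (6.364,6.364) [heading=45, draw]
FD 16: (6.364,6.364) -> (17.678,17.678) [heading=45, draw]
FD 16: (17.678,17.678) -> (28.991,28.991) [heading=45, draw]
LT 135: heading 45 -> 180
FD 12: (28.991,28.991) -> (16.991,28.991) [heading=180, draw]
RT 154: heading 180 -> 26
LT 45: heading 26 -> 71
FD 9: (16.991,28.991) -> (19.921,37.501) [heading=71, draw]
RT 198: heading 71 -> 233
RT 90: heading 233 -> 143
Final: pos=(19.921,37.501), heading=143, 5 segment(s) drawn

Segment endpoints: x in {0, 6.364, 16.991, 17.678, 19.921, 28.991}, y in {0, 6.364, 17.678, 28.991, 37.501}
xmin=0, ymin=0, xmax=28.991, ymax=37.501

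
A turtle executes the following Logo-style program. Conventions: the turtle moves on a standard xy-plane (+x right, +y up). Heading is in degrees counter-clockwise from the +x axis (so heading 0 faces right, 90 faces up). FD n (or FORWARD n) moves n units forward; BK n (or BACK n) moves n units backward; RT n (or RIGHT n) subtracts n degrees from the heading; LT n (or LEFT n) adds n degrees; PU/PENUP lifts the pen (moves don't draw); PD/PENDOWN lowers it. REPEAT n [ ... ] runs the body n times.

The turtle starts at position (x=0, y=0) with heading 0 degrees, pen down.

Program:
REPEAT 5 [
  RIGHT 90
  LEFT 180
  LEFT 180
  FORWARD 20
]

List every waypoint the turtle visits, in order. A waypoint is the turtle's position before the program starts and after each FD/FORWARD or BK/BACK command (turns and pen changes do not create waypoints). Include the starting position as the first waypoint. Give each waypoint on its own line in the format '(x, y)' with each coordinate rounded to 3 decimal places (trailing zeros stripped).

Answer: (0, 0)
(0, -20)
(-20, -20)
(-20, 0)
(0, 0)
(0, -20)

Derivation:
Executing turtle program step by step:
Start: pos=(0,0), heading=0, pen down
REPEAT 5 [
  -- iteration 1/5 --
  RT 90: heading 0 -> 270
  LT 180: heading 270 -> 90
  LT 180: heading 90 -> 270
  FD 20: (0,0) -> (0,-20) [heading=270, draw]
  -- iteration 2/5 --
  RT 90: heading 270 -> 180
  LT 180: heading 180 -> 0
  LT 180: heading 0 -> 180
  FD 20: (0,-20) -> (-20,-20) [heading=180, draw]
  -- iteration 3/5 --
  RT 90: heading 180 -> 90
  LT 180: heading 90 -> 270
  LT 180: heading 270 -> 90
  FD 20: (-20,-20) -> (-20,0) [heading=90, draw]
  -- iteration 4/5 --
  RT 90: heading 90 -> 0
  LT 180: heading 0 -> 180
  LT 180: heading 180 -> 0
  FD 20: (-20,0) -> (0,0) [heading=0, draw]
  -- iteration 5/5 --
  RT 90: heading 0 -> 270
  LT 180: heading 270 -> 90
  LT 180: heading 90 -> 270
  FD 20: (0,0) -> (0,-20) [heading=270, draw]
]
Final: pos=(0,-20), heading=270, 5 segment(s) drawn
Waypoints (6 total):
(0, 0)
(0, -20)
(-20, -20)
(-20, 0)
(0, 0)
(0, -20)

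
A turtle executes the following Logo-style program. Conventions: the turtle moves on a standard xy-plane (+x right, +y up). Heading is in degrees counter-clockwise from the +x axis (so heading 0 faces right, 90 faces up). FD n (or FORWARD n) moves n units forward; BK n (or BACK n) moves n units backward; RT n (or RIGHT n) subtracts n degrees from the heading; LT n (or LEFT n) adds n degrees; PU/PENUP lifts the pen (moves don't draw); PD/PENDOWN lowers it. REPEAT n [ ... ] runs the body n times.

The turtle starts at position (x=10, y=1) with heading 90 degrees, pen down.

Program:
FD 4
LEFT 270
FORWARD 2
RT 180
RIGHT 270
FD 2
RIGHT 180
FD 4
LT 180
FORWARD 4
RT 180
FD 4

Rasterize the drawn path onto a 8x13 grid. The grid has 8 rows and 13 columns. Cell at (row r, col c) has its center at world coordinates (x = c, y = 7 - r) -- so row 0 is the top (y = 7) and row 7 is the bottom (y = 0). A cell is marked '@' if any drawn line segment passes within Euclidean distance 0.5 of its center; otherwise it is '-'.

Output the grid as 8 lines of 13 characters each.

Segment 0: (10,1) -> (10,5)
Segment 1: (10,5) -> (12,5)
Segment 2: (12,5) -> (12,3)
Segment 3: (12,3) -> (12,7)
Segment 4: (12,7) -> (12,3)
Segment 5: (12,3) -> (12,7)

Answer: ------------@
------------@
----------@@@
----------@-@
----------@-@
----------@--
----------@--
-------------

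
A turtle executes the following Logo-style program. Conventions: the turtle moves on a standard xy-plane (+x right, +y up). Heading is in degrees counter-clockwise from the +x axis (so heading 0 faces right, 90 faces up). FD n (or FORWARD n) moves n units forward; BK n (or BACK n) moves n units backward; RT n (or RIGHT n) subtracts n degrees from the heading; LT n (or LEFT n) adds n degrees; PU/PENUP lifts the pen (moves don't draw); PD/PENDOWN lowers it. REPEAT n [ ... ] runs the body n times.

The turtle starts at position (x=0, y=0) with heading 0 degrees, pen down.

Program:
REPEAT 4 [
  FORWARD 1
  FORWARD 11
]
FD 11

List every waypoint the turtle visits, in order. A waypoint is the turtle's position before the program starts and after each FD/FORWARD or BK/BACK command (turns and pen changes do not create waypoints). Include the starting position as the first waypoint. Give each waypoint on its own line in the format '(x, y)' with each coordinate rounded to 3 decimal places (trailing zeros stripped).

Answer: (0, 0)
(1, 0)
(12, 0)
(13, 0)
(24, 0)
(25, 0)
(36, 0)
(37, 0)
(48, 0)
(59, 0)

Derivation:
Executing turtle program step by step:
Start: pos=(0,0), heading=0, pen down
REPEAT 4 [
  -- iteration 1/4 --
  FD 1: (0,0) -> (1,0) [heading=0, draw]
  FD 11: (1,0) -> (12,0) [heading=0, draw]
  -- iteration 2/4 --
  FD 1: (12,0) -> (13,0) [heading=0, draw]
  FD 11: (13,0) -> (24,0) [heading=0, draw]
  -- iteration 3/4 --
  FD 1: (24,0) -> (25,0) [heading=0, draw]
  FD 11: (25,0) -> (36,0) [heading=0, draw]
  -- iteration 4/4 --
  FD 1: (36,0) -> (37,0) [heading=0, draw]
  FD 11: (37,0) -> (48,0) [heading=0, draw]
]
FD 11: (48,0) -> (59,0) [heading=0, draw]
Final: pos=(59,0), heading=0, 9 segment(s) drawn
Waypoints (10 total):
(0, 0)
(1, 0)
(12, 0)
(13, 0)
(24, 0)
(25, 0)
(36, 0)
(37, 0)
(48, 0)
(59, 0)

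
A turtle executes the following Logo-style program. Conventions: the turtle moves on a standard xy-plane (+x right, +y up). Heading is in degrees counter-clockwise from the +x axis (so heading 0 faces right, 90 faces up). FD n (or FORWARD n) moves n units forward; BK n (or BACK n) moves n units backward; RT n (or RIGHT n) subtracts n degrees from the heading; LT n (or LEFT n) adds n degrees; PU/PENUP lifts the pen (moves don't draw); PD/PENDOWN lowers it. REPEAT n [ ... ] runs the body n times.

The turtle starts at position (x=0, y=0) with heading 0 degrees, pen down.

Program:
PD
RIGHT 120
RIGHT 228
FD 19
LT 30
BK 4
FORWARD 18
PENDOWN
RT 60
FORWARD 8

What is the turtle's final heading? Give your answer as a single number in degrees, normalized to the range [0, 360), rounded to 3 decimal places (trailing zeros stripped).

Executing turtle program step by step:
Start: pos=(0,0), heading=0, pen down
PD: pen down
RT 120: heading 0 -> 240
RT 228: heading 240 -> 12
FD 19: (0,0) -> (18.585,3.95) [heading=12, draw]
LT 30: heading 12 -> 42
BK 4: (18.585,3.95) -> (15.612,1.274) [heading=42, draw]
FD 18: (15.612,1.274) -> (28.989,13.318) [heading=42, draw]
PD: pen down
RT 60: heading 42 -> 342
FD 8: (28.989,13.318) -> (36.597,10.846) [heading=342, draw]
Final: pos=(36.597,10.846), heading=342, 4 segment(s) drawn

Answer: 342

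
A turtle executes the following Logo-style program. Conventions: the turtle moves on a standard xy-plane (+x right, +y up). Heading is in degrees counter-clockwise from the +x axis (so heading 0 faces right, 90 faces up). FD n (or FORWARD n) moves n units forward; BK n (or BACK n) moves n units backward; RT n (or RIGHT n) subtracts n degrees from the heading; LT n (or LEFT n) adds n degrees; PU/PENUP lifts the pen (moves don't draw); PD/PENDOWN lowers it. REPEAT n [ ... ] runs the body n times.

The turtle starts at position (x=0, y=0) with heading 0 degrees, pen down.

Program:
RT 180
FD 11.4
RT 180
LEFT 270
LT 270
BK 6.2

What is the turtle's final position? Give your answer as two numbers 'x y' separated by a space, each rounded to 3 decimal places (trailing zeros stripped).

Executing turtle program step by step:
Start: pos=(0,0), heading=0, pen down
RT 180: heading 0 -> 180
FD 11.4: (0,0) -> (-11.4,0) [heading=180, draw]
RT 180: heading 180 -> 0
LT 270: heading 0 -> 270
LT 270: heading 270 -> 180
BK 6.2: (-11.4,0) -> (-5.2,0) [heading=180, draw]
Final: pos=(-5.2,0), heading=180, 2 segment(s) drawn

Answer: -5.2 0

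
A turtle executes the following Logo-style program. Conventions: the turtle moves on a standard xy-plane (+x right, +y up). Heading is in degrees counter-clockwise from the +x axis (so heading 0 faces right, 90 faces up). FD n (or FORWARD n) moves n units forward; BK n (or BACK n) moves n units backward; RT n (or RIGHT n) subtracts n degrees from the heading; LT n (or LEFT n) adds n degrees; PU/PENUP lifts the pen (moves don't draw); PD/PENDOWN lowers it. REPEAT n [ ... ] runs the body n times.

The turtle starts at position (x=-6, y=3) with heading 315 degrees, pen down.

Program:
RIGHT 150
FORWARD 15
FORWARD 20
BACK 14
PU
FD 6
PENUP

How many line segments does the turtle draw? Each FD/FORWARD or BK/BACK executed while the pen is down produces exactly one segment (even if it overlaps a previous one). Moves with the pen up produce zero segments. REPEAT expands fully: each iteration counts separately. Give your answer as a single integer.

Answer: 3

Derivation:
Executing turtle program step by step:
Start: pos=(-6,3), heading=315, pen down
RT 150: heading 315 -> 165
FD 15: (-6,3) -> (-20.489,6.882) [heading=165, draw]
FD 20: (-20.489,6.882) -> (-39.807,12.059) [heading=165, draw]
BK 14: (-39.807,12.059) -> (-26.284,8.435) [heading=165, draw]
PU: pen up
FD 6: (-26.284,8.435) -> (-32.08,9.988) [heading=165, move]
PU: pen up
Final: pos=(-32.08,9.988), heading=165, 3 segment(s) drawn
Segments drawn: 3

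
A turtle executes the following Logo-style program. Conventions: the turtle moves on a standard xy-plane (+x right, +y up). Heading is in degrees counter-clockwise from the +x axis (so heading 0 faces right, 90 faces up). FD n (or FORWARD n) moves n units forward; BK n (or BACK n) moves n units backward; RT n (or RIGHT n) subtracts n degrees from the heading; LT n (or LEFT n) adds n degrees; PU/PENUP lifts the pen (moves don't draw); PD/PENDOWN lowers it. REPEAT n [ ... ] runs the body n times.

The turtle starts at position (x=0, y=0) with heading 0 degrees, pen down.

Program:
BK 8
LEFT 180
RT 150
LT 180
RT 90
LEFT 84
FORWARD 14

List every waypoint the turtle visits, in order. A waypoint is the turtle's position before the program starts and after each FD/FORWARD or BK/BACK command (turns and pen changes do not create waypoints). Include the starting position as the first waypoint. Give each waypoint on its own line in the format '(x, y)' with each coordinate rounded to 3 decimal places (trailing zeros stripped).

Executing turtle program step by step:
Start: pos=(0,0), heading=0, pen down
BK 8: (0,0) -> (-8,0) [heading=0, draw]
LT 180: heading 0 -> 180
RT 150: heading 180 -> 30
LT 180: heading 30 -> 210
RT 90: heading 210 -> 120
LT 84: heading 120 -> 204
FD 14: (-8,0) -> (-20.79,-5.694) [heading=204, draw]
Final: pos=(-20.79,-5.694), heading=204, 2 segment(s) drawn
Waypoints (3 total):
(0, 0)
(-8, 0)
(-20.79, -5.694)

Answer: (0, 0)
(-8, 0)
(-20.79, -5.694)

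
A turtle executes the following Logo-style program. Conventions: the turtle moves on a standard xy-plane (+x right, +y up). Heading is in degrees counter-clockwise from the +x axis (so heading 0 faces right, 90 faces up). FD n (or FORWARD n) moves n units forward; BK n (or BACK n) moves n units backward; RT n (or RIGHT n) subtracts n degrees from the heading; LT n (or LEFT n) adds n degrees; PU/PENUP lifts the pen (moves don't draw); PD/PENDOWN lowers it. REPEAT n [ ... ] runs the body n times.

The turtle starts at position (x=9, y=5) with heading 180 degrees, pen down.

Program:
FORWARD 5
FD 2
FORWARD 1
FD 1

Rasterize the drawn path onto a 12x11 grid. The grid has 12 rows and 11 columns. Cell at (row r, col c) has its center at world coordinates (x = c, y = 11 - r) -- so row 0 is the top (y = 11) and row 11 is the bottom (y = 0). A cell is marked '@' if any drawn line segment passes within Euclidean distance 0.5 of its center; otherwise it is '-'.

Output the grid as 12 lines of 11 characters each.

Answer: -----------
-----------
-----------
-----------
-----------
-----------
@@@@@@@@@@-
-----------
-----------
-----------
-----------
-----------

Derivation:
Segment 0: (9,5) -> (4,5)
Segment 1: (4,5) -> (2,5)
Segment 2: (2,5) -> (1,5)
Segment 3: (1,5) -> (0,5)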